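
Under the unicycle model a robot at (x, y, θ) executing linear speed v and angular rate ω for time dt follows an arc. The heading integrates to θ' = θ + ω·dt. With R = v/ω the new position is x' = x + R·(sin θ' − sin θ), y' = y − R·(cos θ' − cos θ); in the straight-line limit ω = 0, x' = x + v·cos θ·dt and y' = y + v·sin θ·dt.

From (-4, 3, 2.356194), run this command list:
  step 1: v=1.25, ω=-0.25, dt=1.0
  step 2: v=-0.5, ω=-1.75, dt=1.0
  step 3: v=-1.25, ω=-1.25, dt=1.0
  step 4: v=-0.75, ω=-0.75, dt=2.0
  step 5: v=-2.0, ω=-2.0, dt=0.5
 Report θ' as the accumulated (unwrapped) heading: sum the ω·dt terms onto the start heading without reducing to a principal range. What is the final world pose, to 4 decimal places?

(-5.0101, 5.4767, -3.3938)

step 1: θ'=2.1062 (R=-5.0000) → pose (-4.7648, 3.9846, 2.1062)
step 2: θ'=0.3562 (R=0.2857) → pose (-4.9109, 3.5711, 0.3562)
step 3: θ'=-0.8938 (R=1.0000) → pose (-6.0391, 3.8819, -0.8938)
step 4: θ'=-2.3938 (R=1.0000) → pose (-5.9396, 5.2415, -2.3938)
step 5: θ'=-3.3938 (R=1.0000) → pose (-5.0101, 5.4767, -3.3938)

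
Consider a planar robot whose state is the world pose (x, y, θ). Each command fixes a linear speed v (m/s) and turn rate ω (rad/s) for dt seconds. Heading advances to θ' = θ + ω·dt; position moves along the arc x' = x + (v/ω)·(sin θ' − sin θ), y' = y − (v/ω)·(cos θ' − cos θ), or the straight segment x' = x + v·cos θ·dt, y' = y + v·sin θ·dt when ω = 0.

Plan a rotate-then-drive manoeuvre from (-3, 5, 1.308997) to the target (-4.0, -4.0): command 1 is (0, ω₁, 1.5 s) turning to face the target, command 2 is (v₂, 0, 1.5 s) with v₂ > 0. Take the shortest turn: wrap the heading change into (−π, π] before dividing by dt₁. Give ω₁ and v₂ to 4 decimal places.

ω₁ = -1.9936, v₂ = 6.0369

heading to target = atan2(-4−5, -4−-3) = -1.6815
Δθ = wrap(-1.6815 − 1.3090) = -2.9905; ω₁ = Δθ/dt₁ = -1.9936
distance = √((-4−-3)² + (-4−5)²) = 9.0554; v₂ = distance/dt₂ = 6.0369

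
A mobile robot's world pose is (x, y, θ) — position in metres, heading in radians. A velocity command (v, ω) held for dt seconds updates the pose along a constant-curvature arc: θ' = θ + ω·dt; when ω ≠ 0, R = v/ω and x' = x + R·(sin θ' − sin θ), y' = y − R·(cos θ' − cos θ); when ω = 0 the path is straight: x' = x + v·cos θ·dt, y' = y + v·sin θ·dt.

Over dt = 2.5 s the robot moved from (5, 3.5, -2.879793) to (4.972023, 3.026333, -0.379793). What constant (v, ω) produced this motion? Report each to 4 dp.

v = 0.2500, ω = 1.0000

Δθ = -0.379793 − -2.879793 = 2.500000
ω = Δθ/dt = 2.500000/2.5 = 1.0000
R = −Δy/(cos θ' − cos θ) = 0.2500
v = R·ω = 0.2500·1.0000 = 0.2500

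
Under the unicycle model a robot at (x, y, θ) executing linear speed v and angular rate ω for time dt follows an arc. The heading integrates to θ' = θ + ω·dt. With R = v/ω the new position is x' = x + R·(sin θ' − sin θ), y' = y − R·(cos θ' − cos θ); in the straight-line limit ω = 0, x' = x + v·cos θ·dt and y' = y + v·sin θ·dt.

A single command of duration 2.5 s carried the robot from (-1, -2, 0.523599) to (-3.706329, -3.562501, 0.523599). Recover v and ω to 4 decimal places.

v = -1.2500, ω = 0.0000

Δθ = 0.523599 − 0.523599 = 0.000000
ω = Δθ/dt = 0.000000/2.5 = 0.0000
ω = 0 → v = (Δx·cos θ + Δy·sin θ)/dt = -1.2500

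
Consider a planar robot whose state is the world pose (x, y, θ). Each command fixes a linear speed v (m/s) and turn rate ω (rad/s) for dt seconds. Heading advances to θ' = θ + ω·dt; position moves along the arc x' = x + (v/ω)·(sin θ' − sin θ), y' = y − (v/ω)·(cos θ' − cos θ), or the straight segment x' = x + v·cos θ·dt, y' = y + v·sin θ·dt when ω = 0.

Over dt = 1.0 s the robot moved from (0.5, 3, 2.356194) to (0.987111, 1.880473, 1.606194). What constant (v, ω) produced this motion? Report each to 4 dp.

v = -1.2500, ω = -0.7500

Δθ = 1.606194 − 2.356194 = -0.750000
ω = Δθ/dt = -0.750000/1.0 = -0.7500
R = −Δy/(cos θ' − cos θ) = 1.6667
v = R·ω = 1.6667·-0.7500 = -1.2500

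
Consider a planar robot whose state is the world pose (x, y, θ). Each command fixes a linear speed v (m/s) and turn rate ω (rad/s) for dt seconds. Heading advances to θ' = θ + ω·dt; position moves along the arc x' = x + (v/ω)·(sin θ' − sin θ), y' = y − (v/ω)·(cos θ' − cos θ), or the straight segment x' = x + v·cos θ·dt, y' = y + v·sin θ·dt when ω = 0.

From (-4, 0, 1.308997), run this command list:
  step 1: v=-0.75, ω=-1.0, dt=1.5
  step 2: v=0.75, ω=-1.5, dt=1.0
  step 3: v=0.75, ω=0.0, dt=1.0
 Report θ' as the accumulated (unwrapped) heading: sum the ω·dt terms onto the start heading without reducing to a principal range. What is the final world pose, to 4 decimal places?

step 1: θ'=-0.1910 (R=0.7500) → pose (-4.8668, -0.5422, -0.1910)
step 2: θ'=-1.6910 (R=-0.5000) → pose (-4.4654, -1.0931, -1.6910)
step 3: θ'=-1.6910 (straight) → pose (-4.5553, -1.8377, -1.6910)

(-4.5553, -1.8377, -1.6910)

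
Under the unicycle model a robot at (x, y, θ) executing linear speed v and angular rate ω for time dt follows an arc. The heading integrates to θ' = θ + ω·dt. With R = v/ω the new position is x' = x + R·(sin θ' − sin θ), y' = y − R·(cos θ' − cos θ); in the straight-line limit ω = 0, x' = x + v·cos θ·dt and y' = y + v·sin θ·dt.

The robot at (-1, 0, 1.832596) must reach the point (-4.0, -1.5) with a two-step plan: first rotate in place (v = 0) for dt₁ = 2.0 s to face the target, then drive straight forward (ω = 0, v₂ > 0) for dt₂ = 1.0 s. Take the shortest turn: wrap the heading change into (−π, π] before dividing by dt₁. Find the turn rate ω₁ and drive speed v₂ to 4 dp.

heading to target = atan2(-1.5−0, -4−-1) = -2.6779
Δθ = wrap(-2.6779 − 1.8326) = 1.7726; ω₁ = Δθ/dt₁ = 0.8863
distance = √((-4−-1)² + (-1.5−0)²) = 3.3541; v₂ = distance/dt₂ = 3.3541

ω₁ = 0.8863, v₂ = 3.3541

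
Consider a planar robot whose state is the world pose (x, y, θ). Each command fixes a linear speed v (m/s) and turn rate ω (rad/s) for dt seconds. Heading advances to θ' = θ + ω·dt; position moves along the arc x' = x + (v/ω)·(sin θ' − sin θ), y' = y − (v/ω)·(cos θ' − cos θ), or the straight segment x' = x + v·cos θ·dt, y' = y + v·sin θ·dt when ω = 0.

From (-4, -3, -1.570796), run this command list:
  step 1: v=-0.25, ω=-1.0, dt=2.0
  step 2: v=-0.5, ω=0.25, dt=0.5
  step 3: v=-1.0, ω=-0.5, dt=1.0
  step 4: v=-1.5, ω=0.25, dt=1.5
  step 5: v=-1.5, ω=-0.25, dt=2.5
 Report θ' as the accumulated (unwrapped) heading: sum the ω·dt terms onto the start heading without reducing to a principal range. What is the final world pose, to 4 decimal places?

step 1: θ'=-3.5708 (R=0.2500) → pose (-3.6460, -2.7727, -3.5708)
step 2: θ'=-3.4458 (R=-2.0000) → pose (-3.4127, -2.8623, -3.4458)
step 3: θ'=-3.9458 (R=2.0000) → pose (-2.5712, -3.3831, -3.9458)
step 4: θ'=-3.5708 (R=-6.0000) → pose (-0.7465, -4.6767, -3.5708)
step 5: θ'=-4.1958 (R=6.0000) → pose (1.9737, -7.1690, -4.1958)

(1.9737, -7.1690, -4.1958)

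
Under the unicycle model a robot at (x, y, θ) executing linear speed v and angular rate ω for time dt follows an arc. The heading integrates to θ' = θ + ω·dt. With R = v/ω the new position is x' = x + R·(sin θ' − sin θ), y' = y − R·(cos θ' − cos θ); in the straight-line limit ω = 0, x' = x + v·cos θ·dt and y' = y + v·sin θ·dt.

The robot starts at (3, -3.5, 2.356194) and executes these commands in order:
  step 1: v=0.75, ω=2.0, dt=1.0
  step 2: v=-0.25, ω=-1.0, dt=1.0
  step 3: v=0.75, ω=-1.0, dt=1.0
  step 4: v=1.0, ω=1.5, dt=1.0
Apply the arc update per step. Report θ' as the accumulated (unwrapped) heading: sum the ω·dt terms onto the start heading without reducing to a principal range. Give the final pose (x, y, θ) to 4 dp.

step 1: θ'=4.3562 (R=0.3750) → pose (2.3834, -3.6344, 4.3562)
step 2: θ'=3.3562 (R=0.2500) → pose (2.5644, -3.4773, 3.3562)
step 3: θ'=2.3562 (R=-0.7500) → pose (1.8744, -3.2748, 2.3562)
step 4: θ'=3.8562 (R=0.6667) → pose (0.9661, -3.2427, 3.8562)

(0.9661, -3.2427, 3.8562)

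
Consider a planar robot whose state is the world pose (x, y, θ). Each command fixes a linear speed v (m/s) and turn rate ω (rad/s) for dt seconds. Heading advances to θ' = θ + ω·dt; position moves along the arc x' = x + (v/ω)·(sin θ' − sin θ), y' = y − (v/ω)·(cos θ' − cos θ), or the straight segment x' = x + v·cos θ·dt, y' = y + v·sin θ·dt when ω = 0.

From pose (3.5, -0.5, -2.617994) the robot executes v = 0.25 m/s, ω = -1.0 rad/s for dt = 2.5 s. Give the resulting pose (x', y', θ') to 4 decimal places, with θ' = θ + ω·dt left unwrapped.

θ' = -2.6180 + -1.0·2.5 = -5.1180
R = v/ω = 0.25/-1.0 = -0.2500
x' = 3.5 + -0.2500·(sin -5.1180 − sin -2.6180) = 3.1453
y' = -0.5 − -0.2500·(cos -5.1180 − cos -2.6180) = -0.1848

(3.1453, -0.1848, -5.1180)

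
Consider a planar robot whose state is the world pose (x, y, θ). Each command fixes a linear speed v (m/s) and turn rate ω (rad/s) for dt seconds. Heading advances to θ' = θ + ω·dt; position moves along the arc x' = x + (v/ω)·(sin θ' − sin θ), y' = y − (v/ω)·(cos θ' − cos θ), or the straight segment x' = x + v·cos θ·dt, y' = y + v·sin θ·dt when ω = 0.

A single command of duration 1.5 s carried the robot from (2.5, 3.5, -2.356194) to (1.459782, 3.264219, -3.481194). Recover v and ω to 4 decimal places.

v = 0.7500, ω = -0.7500

Δθ = -3.481194 − -2.356194 = -1.125000
ω = Δθ/dt = -1.125000/1.5 = -0.7500
R = Δx/(sin θ' − sin θ) = -1.0000
v = R·ω = -1.0000·-0.7500 = 0.7500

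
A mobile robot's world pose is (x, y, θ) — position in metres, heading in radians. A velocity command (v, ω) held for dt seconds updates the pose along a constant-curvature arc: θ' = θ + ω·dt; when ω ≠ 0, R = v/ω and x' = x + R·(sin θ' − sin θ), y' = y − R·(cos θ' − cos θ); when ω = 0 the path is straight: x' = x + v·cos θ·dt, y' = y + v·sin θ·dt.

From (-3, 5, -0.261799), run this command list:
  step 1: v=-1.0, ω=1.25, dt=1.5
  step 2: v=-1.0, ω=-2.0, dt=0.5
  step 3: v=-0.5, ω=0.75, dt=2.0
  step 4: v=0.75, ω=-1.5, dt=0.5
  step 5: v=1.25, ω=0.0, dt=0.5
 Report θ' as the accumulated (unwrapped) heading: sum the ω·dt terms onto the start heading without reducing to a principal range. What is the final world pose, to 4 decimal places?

(-4.3377, 3.8466, 1.3632)

step 1: θ'=1.6132 (R=-0.8000) → pose (-4.0063, 4.1933, 1.6132)
step 2: θ'=0.6132 (R=0.5000) → pose (-4.2181, 3.7632, 0.6132)
step 3: θ'=2.1132 (R=-0.6667) → pose (-4.4055, 2.8739, 2.1132)
step 4: θ'=1.3632 (R=-0.5000) → pose (-4.4665, 3.2351, 1.3632)
step 5: θ'=1.3632 (straight) → pose (-4.3377, 3.8466, 1.3632)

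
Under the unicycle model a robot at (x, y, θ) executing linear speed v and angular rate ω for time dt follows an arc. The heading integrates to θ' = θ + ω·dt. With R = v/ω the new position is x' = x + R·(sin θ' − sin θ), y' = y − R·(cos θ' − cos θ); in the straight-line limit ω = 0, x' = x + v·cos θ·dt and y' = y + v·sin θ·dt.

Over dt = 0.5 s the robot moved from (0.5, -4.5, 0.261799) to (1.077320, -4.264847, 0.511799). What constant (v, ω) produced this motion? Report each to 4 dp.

Δθ = 0.511799 − 0.261799 = 0.250000
ω = Δθ/dt = 0.250000/0.5 = 0.5000
R = Δx/(sin θ' − sin θ) = 2.5000
v = R·ω = 2.5000·0.5000 = 1.2500

v = 1.2500, ω = 0.5000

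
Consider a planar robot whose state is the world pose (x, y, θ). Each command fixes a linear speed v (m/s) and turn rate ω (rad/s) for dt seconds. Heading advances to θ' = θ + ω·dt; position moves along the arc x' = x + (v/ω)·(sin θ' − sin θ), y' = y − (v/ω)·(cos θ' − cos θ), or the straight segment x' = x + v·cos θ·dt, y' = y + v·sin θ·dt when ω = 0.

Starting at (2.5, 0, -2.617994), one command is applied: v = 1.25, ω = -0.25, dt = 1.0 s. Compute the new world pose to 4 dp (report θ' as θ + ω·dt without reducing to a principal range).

(1.3510, -0.4839, -2.8680)

θ' = -2.6180 + -0.25·1.0 = -2.8680
R = v/ω = 1.25/-0.25 = -5.0000
x' = 2.5 + -5.0000·(sin -2.8680 − sin -2.6180) = 1.3510
y' = 0 − -5.0000·(cos -2.8680 − cos -2.6180) = -0.4839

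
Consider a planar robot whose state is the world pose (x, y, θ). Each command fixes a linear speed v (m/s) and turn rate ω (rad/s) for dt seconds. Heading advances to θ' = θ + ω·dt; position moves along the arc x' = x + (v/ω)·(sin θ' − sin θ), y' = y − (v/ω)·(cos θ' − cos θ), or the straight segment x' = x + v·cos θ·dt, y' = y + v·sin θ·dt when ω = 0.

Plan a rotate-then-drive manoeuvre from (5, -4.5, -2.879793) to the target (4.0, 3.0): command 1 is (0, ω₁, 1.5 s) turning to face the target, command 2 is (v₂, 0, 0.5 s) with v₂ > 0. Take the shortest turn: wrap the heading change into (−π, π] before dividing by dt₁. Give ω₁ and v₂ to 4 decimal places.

heading to target = atan2(3−-4.5, 4−5) = 1.7033
Δθ = wrap(1.7033 − -2.8798) = -1.7000; ω₁ = Δθ/dt₁ = -1.1334
distance = √((4−5)² + (3−-4.5)²) = 7.5664; v₂ = distance/dt₂ = 15.1327

ω₁ = -1.1334, v₂ = 15.1327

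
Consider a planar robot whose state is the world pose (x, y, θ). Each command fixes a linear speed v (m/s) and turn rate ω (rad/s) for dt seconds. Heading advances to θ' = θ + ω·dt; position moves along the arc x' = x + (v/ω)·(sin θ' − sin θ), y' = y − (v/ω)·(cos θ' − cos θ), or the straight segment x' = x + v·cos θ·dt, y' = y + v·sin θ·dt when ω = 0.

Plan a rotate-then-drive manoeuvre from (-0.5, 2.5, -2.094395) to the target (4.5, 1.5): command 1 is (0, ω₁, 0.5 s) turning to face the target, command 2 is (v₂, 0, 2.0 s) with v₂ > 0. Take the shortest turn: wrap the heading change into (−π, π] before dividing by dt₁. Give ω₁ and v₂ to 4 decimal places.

ω₁ = 3.7940, v₂ = 2.5495

heading to target = atan2(1.5−2.5, 4.5−-0.5) = -0.1974
Δθ = wrap(-0.1974 − -2.0944) = 1.8970; ω₁ = Δθ/dt₁ = 3.7940
distance = √((4.5−-0.5)² + (1.5−2.5)²) = 5.0990; v₂ = distance/dt₂ = 2.5495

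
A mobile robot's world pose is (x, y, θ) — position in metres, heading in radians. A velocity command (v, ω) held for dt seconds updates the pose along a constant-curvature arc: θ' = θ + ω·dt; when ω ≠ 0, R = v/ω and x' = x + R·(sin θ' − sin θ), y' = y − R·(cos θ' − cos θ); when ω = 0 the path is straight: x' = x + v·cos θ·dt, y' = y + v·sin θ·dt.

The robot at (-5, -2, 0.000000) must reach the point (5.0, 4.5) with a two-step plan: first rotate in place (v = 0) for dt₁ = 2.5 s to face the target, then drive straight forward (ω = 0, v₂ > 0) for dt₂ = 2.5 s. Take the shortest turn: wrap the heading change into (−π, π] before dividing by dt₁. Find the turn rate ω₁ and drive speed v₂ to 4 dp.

ω₁ = 0.2306, v₂ = 4.7707

heading to target = atan2(4.5−-2, 5−-5) = 0.5764
Δθ = wrap(0.5764 − 0.0000) = 0.5764; ω₁ = Δθ/dt₁ = 0.2306
distance = √((5−-5)² + (4.5−-2)²) = 11.9269; v₂ = distance/dt₂ = 4.7707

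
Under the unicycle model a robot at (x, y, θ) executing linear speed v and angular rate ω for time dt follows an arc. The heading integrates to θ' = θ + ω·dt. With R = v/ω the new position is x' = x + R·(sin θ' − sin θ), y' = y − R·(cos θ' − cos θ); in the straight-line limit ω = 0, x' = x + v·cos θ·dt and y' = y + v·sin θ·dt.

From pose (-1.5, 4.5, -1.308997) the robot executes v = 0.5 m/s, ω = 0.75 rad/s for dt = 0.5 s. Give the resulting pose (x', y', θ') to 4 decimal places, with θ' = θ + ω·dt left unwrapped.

θ' = -1.3090 + 0.75·0.5 = -0.9340
R = v/ω = 0.5/0.75 = 0.6667
x' = -1.5 + 0.6667·(sin -0.9340 − sin -1.3090) = -1.3921
y' = 4.5 − 0.6667·(cos -0.9340 − cos -1.3090) = 4.2761

(-1.3921, 4.2761, -0.9340)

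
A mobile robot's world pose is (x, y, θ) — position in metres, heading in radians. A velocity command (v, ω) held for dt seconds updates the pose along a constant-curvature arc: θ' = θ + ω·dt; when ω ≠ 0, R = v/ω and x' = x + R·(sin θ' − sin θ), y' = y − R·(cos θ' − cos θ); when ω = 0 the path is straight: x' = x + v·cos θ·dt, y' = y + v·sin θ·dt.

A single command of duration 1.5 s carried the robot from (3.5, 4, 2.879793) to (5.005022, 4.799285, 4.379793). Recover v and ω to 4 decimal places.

v = -1.2500, ω = 1.0000

Δθ = 4.379793 − 2.879793 = 1.500000
ω = Δθ/dt = 1.500000/1.5 = 1.0000
R = Δx/(sin θ' − sin θ) = -1.2500
v = R·ω = -1.2500·1.0000 = -1.2500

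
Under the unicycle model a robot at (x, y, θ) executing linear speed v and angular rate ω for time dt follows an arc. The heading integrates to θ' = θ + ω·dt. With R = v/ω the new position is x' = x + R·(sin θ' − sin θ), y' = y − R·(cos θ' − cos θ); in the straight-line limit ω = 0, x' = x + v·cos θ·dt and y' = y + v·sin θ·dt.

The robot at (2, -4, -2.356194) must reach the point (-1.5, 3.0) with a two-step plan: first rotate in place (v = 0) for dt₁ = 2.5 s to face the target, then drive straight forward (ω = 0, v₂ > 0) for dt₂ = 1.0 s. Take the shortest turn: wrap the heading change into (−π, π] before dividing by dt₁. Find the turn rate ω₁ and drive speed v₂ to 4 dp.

ω₁ = -0.7570, v₂ = 7.8262

heading to target = atan2(3−-4, -1.5−2) = 2.0344
Δθ = wrap(2.0344 − -2.3562) = -1.8925; ω₁ = Δθ/dt₁ = -0.7570
distance = √((-1.5−2)² + (3−-4)²) = 7.8262; v₂ = distance/dt₂ = 7.8262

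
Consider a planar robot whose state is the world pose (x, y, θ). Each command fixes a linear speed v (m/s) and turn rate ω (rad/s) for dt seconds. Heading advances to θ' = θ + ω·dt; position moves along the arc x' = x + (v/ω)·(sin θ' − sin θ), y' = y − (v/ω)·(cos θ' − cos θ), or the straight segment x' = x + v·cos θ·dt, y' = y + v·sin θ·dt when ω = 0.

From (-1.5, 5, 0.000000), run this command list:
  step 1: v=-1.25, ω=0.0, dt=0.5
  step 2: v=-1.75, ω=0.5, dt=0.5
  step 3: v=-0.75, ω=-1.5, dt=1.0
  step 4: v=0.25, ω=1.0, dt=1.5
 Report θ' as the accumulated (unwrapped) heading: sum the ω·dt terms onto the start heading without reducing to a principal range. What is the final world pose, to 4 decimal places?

(-3.2900, 5.0546, 0.2500)

step 1: θ'=0.0000 (straight) → pose (-2.1250, 5.0000, 0.0000)
step 2: θ'=0.2500 (R=-3.5000) → pose (-2.9909, 4.8912, 0.2500)
step 3: θ'=-1.2500 (R=0.5000) → pose (-3.5891, 5.2180, -1.2500)
step 4: θ'=0.2500 (R=0.2500) → pose (-3.2900, 5.0546, 0.2500)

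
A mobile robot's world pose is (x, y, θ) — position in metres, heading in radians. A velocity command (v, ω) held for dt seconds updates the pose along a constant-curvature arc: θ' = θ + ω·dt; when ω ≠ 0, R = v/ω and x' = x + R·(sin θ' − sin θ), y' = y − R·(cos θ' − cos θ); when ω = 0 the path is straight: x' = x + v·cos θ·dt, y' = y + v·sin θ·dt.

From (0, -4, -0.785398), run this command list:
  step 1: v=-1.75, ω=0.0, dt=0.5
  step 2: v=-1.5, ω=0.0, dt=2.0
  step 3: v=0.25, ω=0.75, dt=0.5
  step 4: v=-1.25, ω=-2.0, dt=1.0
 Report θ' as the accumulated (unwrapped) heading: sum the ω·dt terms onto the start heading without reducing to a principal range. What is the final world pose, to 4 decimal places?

step 1: θ'=-0.7854 (straight) → pose (-0.6187, -3.3813, -0.7854)
step 2: θ'=-0.7854 (straight) → pose (-2.7400, -1.2600, -0.7854)
step 3: θ'=-0.4104 (R=0.3333) → pose (-2.6373, -1.3299, -0.4104)
step 4: θ'=-2.4104 (R=0.6250) → pose (-2.8053, -0.2916, -2.4104)

(-2.8053, -0.2916, -2.4104)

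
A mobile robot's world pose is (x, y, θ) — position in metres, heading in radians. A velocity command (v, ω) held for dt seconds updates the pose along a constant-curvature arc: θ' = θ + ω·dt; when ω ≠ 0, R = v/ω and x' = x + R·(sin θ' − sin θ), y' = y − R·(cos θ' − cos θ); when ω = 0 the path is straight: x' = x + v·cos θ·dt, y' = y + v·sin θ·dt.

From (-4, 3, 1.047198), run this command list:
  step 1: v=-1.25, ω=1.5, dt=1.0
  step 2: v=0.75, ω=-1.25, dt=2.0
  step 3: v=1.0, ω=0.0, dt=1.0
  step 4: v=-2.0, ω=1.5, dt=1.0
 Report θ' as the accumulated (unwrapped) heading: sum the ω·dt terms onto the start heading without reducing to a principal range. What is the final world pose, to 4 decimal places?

(-3.7085, 1.7361, 1.5472)

step 1: θ'=2.5472 (R=-0.8333) → pose (-3.7450, 1.8929, 2.5472)
step 2: θ'=0.0472 (R=-0.6000) → pose (-3.4373, 2.9894, 0.0472)
step 3: θ'=0.0472 (straight) → pose (-2.4384, 3.0365, 0.0472)
step 4: θ'=1.5472 (R=-1.3333) → pose (-3.7085, 1.7361, 1.5472)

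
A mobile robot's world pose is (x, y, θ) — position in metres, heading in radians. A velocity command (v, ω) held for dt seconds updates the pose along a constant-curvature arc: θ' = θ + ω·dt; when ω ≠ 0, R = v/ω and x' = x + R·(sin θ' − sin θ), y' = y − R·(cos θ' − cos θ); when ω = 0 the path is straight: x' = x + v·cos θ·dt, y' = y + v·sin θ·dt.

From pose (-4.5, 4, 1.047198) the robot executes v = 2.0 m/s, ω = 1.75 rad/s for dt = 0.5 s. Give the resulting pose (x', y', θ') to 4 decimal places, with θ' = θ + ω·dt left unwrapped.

(-4.4167, 4.9648, 1.9222)

θ' = 1.0472 + 1.75·0.5 = 1.9222
R = v/ω = 2.0/1.75 = 1.1429
x' = -4.5 + 1.1429·(sin 1.9222 − sin 1.0472) = -4.4167
y' = 4 − 1.1429·(cos 1.9222 − cos 1.0472) = 4.9648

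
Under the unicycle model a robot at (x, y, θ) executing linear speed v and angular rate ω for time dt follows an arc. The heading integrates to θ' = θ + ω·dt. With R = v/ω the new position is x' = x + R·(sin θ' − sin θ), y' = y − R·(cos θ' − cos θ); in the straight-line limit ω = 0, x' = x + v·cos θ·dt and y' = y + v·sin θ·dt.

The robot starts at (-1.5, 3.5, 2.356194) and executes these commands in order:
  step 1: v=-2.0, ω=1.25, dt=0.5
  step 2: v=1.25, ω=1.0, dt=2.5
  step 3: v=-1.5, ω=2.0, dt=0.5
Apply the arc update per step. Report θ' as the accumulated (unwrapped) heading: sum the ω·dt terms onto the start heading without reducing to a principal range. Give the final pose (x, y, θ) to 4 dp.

(-2.4088, 1.1627, 6.4812)

step 1: θ'=2.9812 (R=-1.6000) → pose (-0.6242, 3.0519, 2.9812)
step 2: θ'=5.4812 (R=1.2500) → pose (-1.7222, 0.9489, 5.4812)
step 3: θ'=6.4812 (R=-0.7500) → pose (-2.4088, 1.1627, 6.4812)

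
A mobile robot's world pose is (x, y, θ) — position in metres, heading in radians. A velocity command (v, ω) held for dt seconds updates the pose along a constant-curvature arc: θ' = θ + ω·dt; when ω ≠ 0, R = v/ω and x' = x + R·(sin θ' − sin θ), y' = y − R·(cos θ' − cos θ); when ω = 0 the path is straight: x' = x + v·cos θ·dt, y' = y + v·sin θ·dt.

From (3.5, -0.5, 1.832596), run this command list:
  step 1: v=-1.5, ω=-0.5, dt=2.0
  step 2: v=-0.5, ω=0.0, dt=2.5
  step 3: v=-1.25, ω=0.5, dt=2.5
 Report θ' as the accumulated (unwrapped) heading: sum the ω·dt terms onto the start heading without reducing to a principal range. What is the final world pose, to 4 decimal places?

step 1: θ'=0.8326 (R=3.0000) → pose (2.8213, -3.2953, 0.8326)
step 2: θ'=0.8326 (straight) → pose (1.9801, -4.2199, 0.8326)
step 3: θ'=2.0826 (R=-2.5000) → pose (1.6496, -7.1267, 2.0826)

(1.6496, -7.1267, 2.0826)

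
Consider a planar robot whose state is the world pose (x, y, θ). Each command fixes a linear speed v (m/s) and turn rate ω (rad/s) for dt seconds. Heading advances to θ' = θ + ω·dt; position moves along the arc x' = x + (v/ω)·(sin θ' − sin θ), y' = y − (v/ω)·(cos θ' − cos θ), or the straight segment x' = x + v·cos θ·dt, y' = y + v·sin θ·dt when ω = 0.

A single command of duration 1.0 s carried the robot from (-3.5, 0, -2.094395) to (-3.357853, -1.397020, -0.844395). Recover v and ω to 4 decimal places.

Δθ = -0.844395 − -2.094395 = 1.250000
ω = Δθ/dt = 1.250000/1.0 = 1.2500
R = −Δy/(cos θ' − cos θ) = 1.2000
v = R·ω = 1.2000·1.2500 = 1.5000

v = 1.5000, ω = 1.2500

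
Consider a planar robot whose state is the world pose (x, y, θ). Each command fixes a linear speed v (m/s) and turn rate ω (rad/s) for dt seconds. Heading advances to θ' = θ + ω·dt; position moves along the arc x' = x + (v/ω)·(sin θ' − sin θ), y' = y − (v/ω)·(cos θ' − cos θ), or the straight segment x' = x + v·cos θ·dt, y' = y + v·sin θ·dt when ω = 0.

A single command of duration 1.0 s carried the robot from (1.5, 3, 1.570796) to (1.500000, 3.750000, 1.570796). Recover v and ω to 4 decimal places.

v = 0.7500, ω = 0.0000

Δθ = 1.570796 − 1.570796 = 0.000000
ω = Δθ/dt = 0.000000/1.0 = 0.0000
ω = 0 → v = (Δx·cos θ + Δy·sin θ)/dt = 0.7500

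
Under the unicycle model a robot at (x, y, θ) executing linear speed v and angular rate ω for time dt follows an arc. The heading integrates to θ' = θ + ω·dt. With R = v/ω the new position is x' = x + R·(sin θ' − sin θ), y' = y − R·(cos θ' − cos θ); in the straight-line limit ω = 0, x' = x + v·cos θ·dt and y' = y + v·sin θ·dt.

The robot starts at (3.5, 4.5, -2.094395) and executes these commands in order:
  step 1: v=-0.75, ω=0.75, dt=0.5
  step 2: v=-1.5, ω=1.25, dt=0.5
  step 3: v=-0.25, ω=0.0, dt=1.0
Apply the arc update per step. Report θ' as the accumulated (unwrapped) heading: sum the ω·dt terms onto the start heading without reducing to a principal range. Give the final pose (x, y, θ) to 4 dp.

(3.3879, 5.8021, -1.0944)

step 1: θ'=-1.7194 (R=-1.0000) → pose (3.6230, 4.8519, -1.7194)
step 2: θ'=-1.0944 (R=-1.2000) → pose (3.5026, 5.5799, -1.0944)
step 3: θ'=-1.0944 (straight) → pose (3.3879, 5.8021, -1.0944)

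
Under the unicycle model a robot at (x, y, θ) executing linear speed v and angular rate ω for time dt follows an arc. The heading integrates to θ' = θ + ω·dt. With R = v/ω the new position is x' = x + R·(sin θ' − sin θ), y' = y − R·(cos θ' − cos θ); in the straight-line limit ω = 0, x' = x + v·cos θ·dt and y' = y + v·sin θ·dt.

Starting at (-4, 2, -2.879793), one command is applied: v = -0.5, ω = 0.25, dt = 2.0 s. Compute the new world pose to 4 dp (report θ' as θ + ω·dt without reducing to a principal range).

θ' = -2.8798 + 0.25·2.0 = -2.3798
R = v/ω = -0.5/0.25 = -2.0000
x' = -4 + -2.0000·(sin -2.3798 − sin -2.8798) = -3.1372
y' = 2 − -2.0000·(cos -2.3798 − cos -2.8798) = 2.4847

(-3.1372, 2.4847, -2.3798)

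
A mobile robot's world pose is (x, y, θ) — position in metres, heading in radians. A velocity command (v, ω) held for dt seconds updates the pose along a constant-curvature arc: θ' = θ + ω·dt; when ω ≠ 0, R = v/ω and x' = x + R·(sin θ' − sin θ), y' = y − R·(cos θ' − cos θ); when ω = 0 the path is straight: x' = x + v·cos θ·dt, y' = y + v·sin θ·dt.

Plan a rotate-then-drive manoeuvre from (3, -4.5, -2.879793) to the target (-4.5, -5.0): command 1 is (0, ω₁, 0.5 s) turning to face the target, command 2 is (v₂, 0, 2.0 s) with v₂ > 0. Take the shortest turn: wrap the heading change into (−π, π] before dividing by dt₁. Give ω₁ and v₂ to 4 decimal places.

ω₁ = -0.3905, v₂ = 3.7583

heading to target = atan2(-5−-4.5, -4.5−3) = -3.0750
Δθ = wrap(-3.0750 − -2.8798) = -0.1952; ω₁ = Δθ/dt₁ = -0.3905
distance = √((-4.5−3)² + (-5−-4.5)²) = 7.5166; v₂ = distance/dt₂ = 3.7583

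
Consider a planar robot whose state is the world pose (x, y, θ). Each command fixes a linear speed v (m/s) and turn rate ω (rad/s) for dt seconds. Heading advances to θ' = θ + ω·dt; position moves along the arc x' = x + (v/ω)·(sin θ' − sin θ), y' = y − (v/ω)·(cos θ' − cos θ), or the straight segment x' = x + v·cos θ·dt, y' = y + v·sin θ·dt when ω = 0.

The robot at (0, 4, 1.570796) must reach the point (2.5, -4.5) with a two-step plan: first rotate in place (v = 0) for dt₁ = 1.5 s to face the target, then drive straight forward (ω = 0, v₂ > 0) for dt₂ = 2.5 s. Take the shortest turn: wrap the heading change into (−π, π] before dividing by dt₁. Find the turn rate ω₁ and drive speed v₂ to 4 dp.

ω₁ = -1.9037, v₂ = 3.5440

heading to target = atan2(-4.5−4, 2.5−0) = -1.2847
Δθ = wrap(-1.2847 − 1.5708) = -2.8555; ω₁ = Δθ/dt₁ = -1.9037
distance = √((2.5−0)² + (-4.5−4)²) = 8.8600; v₂ = distance/dt₂ = 3.5440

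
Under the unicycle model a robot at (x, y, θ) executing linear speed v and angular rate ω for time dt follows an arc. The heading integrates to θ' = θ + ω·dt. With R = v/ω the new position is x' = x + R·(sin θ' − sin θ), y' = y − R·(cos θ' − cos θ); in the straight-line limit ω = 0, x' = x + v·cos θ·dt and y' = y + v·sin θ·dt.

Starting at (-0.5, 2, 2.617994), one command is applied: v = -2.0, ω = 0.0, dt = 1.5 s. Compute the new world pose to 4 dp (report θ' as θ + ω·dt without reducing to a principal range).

θ' = 2.6180 + 0.0·1.5 = 2.6180
ω = 0 → straight: x' = -0.5 + -2.0·cos(2.6180)·1.5 = 2.0981
y' = 2 + -2.0·sin(2.6180)·1.5 = 0.5000

(2.0981, 0.5000, 2.6180)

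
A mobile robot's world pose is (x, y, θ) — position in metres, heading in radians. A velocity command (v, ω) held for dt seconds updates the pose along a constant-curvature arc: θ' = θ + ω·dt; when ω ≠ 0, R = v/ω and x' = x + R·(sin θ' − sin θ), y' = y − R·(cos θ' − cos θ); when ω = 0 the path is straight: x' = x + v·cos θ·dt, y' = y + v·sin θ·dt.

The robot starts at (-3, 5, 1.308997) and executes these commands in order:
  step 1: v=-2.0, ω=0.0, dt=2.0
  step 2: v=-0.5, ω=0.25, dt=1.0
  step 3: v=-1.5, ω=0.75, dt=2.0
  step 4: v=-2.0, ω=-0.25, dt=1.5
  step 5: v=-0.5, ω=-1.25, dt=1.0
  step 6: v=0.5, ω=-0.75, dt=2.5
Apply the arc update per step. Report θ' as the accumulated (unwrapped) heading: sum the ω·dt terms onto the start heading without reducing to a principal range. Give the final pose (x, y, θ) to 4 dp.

(1.7704, -2.0717, -0.4410)

step 1: θ'=1.3090 (straight) → pose (-4.0353, 1.1363, 1.3090)
step 2: θ'=1.5590 (R=-2.0000) → pose (-4.1033, 0.6423, 1.5590)
step 3: θ'=3.0590 (R=-2.0000) → pose (-2.2684, -1.3745, 3.0590)
step 4: θ'=2.6840 (R=8.0000) → pose (0.6059, -2.1703, 2.6840)
step 5: θ'=1.4340 (R=0.4000) → pose (0.8254, -2.5837, 1.4340)
step 6: θ'=-0.4410 (R=-0.6667) → pose (1.7704, -2.0717, -0.4410)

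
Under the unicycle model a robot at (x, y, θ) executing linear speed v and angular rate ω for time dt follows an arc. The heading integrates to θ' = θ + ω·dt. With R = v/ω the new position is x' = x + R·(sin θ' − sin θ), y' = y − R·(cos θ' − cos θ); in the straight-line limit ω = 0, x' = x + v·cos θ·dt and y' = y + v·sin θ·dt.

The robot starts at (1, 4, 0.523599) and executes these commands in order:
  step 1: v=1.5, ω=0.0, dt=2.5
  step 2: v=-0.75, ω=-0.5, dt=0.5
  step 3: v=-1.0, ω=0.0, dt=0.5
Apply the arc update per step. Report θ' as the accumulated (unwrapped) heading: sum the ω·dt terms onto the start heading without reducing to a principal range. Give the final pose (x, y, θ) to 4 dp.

step 1: θ'=0.5236 (straight) → pose (4.2476, 5.8750, 0.5236)
step 2: θ'=0.2736 (R=1.5000) → pose (3.9029, 5.7298, 0.2736)
step 3: θ'=0.2736 (straight) → pose (3.4215, 5.5947, 0.2736)

(3.4215, 5.5947, 0.2736)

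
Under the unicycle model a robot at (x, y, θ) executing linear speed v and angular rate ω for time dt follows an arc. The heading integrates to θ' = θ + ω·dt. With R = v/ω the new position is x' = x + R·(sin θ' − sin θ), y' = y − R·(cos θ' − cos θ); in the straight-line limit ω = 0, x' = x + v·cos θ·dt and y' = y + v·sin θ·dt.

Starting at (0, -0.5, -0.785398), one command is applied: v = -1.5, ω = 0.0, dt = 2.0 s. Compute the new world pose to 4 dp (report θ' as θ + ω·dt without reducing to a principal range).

θ' = -0.7854 + 0.0·2.0 = -0.7854
ω = 0 → straight: x' = 0 + -1.5·cos(-0.7854)·2.0 = -2.1213
y' = -0.5 + -1.5·sin(-0.7854)·2.0 = 1.6213

(-2.1213, 1.6213, -0.7854)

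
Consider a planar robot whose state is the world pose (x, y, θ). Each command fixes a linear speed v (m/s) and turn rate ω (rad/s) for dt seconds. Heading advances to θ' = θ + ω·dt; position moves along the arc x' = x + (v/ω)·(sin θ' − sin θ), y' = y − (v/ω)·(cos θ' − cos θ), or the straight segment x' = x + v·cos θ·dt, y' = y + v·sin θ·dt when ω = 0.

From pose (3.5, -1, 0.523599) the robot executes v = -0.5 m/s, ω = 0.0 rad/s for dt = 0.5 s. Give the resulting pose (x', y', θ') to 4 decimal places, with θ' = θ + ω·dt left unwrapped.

(3.2835, -1.1250, 0.5236)

θ' = 0.5236 + 0.0·0.5 = 0.5236
ω = 0 → straight: x' = 3.5 + -0.5·cos(0.5236)·0.5 = 3.2835
y' = -1 + -0.5·sin(0.5236)·0.5 = -1.1250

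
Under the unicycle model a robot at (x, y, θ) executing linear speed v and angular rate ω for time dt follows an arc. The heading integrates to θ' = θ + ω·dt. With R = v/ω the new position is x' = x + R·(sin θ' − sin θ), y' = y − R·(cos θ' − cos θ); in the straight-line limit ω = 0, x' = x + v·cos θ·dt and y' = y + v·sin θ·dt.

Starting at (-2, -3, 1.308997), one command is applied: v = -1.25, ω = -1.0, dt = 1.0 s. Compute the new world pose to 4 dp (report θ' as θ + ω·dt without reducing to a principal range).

θ' = 1.3090 + -1.0·1.0 = 0.3090
R = v/ω = -1.25/-1.0 = 1.2500
x' = -2 + 1.2500·(sin 0.3090 − sin 1.3090) = -2.8273
y' = -3 − 1.2500·(cos 0.3090 − cos 1.3090) = -3.8673

(-2.8273, -3.8673, 0.3090)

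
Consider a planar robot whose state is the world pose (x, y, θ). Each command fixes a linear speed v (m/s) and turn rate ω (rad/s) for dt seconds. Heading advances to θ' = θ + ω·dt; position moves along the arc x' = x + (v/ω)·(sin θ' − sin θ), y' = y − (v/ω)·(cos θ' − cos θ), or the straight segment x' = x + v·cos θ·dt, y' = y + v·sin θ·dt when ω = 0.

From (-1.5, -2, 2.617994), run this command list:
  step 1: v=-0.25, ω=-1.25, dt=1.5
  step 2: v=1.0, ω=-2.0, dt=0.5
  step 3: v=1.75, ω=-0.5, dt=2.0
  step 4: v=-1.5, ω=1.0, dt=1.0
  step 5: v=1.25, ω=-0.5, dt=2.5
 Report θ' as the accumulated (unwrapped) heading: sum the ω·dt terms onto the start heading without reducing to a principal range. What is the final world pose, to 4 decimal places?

step 1: θ'=0.7430 (R=0.2000) → pose (-1.4647, -2.3205, 0.7430)
step 2: θ'=-0.2570 (R=-0.5000) → pose (-0.9994, -2.2051, -0.2570)
step 3: θ'=-1.2570 (R=-3.5000) → pose (1.4401, -4.5099, -1.2570)
step 4: θ'=-0.2570 (R=-1.5000) → pose (0.3946, -3.5221, -0.2570)
step 5: θ'=-1.5070 (R=-2.5000) → pose (2.2541, -5.7806, -1.5070)

(2.2541, -5.7806, -1.5070)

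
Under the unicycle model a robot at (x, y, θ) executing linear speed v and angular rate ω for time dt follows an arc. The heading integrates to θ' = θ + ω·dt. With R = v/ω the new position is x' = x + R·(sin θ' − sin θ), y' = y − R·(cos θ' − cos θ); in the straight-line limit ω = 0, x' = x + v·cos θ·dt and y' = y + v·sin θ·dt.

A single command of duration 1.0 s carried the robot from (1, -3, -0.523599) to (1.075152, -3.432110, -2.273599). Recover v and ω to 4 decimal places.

Δθ = -2.273599 − -0.523599 = -1.750000
ω = Δθ/dt = -1.750000/1.0 = -1.7500
R = −Δy/(cos θ' − cos θ) = -0.2857
v = R·ω = -0.2857·-1.7500 = 0.5000

v = 0.5000, ω = -1.7500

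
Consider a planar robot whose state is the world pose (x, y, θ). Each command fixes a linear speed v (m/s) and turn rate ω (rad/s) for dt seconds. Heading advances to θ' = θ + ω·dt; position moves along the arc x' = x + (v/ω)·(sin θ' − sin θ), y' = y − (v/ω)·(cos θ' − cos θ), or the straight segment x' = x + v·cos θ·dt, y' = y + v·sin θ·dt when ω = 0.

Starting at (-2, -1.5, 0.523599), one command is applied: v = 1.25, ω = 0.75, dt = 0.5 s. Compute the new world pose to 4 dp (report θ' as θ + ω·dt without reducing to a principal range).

(-1.5292, -1.0945, 0.8986)

θ' = 0.5236 + 0.75·0.5 = 0.8986
R = v/ω = 1.25/0.75 = 1.6667
x' = -2 + 1.6667·(sin 0.8986 − sin 0.5236) = -1.5292
y' = -1.5 − 1.6667·(cos 0.8986 − cos 0.5236) = -1.0945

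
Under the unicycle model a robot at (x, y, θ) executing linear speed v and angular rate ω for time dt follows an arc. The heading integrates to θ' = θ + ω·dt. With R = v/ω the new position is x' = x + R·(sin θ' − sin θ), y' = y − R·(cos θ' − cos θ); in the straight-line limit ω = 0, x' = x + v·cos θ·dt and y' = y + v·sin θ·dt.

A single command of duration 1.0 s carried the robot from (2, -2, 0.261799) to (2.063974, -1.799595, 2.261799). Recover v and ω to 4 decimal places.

Δθ = 2.261799 − 0.261799 = 2.000000
ω = Δθ/dt = 2.000000/1.0 = 2.0000
R = −Δy/(cos θ' − cos θ) = 0.1250
v = R·ω = 0.1250·2.0000 = 0.2500

v = 0.2500, ω = 2.0000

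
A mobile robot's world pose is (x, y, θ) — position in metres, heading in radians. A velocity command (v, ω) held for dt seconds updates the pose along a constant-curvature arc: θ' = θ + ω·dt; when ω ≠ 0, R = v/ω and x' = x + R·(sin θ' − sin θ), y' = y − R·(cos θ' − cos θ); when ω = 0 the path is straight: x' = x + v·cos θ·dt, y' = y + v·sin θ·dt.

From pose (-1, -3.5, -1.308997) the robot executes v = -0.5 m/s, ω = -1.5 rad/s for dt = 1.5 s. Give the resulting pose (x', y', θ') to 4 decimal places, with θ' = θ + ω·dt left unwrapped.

(-0.5429, -3.1090, -3.5590)

θ' = -1.3090 + -1.5·1.5 = -3.5590
R = v/ω = -0.5/-1.5 = 0.3333
x' = -1 + 0.3333·(sin -3.5590 − sin -1.3090) = -0.5429
y' = -3.5 − 0.3333·(cos -3.5590 − cos -1.3090) = -3.1090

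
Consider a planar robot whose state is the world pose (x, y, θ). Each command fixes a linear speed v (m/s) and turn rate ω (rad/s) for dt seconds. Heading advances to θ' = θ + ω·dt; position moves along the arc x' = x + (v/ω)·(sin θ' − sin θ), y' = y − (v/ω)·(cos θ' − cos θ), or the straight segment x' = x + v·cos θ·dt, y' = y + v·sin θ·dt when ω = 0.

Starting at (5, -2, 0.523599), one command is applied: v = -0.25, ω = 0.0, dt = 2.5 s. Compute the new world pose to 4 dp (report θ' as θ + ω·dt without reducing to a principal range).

θ' = 0.5236 + 0.0·2.5 = 0.5236
ω = 0 → straight: x' = 5 + -0.25·cos(0.5236)·2.5 = 4.4587
y' = -2 + -0.25·sin(0.5236)·2.5 = -2.3125

(4.4587, -2.3125, 0.5236)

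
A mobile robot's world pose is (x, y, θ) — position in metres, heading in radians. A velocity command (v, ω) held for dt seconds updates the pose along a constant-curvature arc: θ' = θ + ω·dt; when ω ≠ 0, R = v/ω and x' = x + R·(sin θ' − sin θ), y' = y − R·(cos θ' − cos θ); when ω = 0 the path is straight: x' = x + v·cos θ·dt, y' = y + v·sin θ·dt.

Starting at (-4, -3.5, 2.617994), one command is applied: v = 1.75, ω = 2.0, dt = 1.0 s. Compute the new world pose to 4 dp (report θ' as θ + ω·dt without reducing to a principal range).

θ' = 2.6180 + 2.0·1.0 = 4.6180
R = v/ω = 1.75/2.0 = 0.8750
x' = -4 + 0.8750·(sin 4.6180 − sin 2.6180) = -5.3086
y' = -3.5 − 0.8750·(cos 4.6180 − cos 2.6180) = -4.1753

(-5.3086, -4.1753, 4.6180)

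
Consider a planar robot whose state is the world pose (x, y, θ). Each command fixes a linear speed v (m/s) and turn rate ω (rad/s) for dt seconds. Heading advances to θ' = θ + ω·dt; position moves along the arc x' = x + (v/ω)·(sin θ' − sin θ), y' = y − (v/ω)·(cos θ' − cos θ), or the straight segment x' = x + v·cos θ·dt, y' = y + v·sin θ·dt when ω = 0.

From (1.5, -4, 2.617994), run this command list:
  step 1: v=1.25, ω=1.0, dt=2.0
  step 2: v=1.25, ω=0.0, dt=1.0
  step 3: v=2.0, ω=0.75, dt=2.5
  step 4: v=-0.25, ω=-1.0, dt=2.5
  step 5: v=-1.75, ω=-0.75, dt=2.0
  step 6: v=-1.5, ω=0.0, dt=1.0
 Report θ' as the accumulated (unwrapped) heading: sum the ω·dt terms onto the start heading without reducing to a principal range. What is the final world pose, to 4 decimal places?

step 1: θ'=4.6180 (R=1.2500) → pose (-0.3694, -4.9647, 4.6180)
step 2: θ'=4.6180 (straight) → pose (-0.4873, -6.2091, 4.6180)
step 3: θ'=6.4930 (R=2.6667) → pose (2.7229, -9.0687, 6.4930)
step 4: θ'=3.9930 (R=0.2500) → pose (2.4828, -8.6594, 3.9930)
step 5: θ'=2.4930 (R=2.3333) → pose (5.6475, -8.3374, 2.4930)
step 6: θ'=2.4930 (straight) → pose (6.8429, -9.2435, 2.4930)

(6.8429, -9.2435, 2.4930)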